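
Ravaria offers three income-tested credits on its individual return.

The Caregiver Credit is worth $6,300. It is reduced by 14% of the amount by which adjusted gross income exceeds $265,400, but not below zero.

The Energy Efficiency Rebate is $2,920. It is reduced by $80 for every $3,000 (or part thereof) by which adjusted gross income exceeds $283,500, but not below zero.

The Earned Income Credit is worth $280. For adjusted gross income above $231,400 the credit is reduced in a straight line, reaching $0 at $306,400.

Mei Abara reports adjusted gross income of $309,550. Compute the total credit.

$2,319

Caregiver Credit: 14% of the $44,150 excess over $265,400 is $6,181; credit = $6,300 − $6,181 = $119.
Energy Efficiency Rebate: income exceeds $283,500 by $26,050, which is 9 full-or-partial $3,000 increments; reduction = 9 × $80 = $720, leaving $2,200.
Earned Income Credit: $309,550 is at or above $306,400, so the credit is $0.
Total: $119 + $2,200 + $0 = $2,319.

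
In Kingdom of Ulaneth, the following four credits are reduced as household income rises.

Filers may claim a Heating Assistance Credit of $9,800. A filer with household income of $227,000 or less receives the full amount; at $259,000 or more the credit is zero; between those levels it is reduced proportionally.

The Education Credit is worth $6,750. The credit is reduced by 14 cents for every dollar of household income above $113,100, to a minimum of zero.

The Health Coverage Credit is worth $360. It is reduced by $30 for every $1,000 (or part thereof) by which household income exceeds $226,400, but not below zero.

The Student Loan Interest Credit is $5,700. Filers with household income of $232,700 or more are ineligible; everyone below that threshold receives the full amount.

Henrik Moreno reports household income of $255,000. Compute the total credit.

Heating Assistance Credit: $255,000 is $28,000 into a $32,000 phase-out range, leaving 4,000/32,000 of the credit: $9,800 × 4,000/32,000 = $1,225.
Education Credit: 14% of the $141,900 excess over $113,100 is $19,866 ≥ base, so the credit is $0.
Health Coverage Credit: income exceeds $226,400 by $28,600 → 29 increments × $30 = $870 ≥ base, so the credit is $0.
Student Loan Interest Credit: $255,000 meets or exceeds the $232,700 cutoff, so the credit is $0.
Total: $1,225 + $0 + $0 + $0 = $1,225.

$1,225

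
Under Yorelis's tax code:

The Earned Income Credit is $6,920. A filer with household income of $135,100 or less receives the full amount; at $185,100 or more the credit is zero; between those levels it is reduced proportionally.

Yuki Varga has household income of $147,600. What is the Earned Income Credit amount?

Earned Income Credit: $147,600 is $12,500 into a $50,000 phase-out range, leaving 37,500/50,000 of the credit: $6,920 × 37,500/50,000 = $5,190.

$5,190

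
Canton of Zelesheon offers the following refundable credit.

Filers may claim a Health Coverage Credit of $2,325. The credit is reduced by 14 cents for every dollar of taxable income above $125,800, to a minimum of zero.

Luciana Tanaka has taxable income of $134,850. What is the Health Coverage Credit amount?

$1,058

Health Coverage Credit: 14% of the $9,050 excess over $125,800 is $1,267; credit = $2,325 − $1,267 = $1,058.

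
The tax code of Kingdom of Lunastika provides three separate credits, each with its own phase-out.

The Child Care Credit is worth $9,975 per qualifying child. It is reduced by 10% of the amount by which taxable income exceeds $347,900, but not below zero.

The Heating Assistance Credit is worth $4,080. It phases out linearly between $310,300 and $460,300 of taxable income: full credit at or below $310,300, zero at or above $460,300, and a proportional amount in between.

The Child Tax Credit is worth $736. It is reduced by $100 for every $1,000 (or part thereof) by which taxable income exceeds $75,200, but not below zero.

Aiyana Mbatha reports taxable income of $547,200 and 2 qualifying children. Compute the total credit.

$20

Child Care Credit: base = 2 × $9,975 = $19,950. 10% of the $199,300 excess over $347,900 is $19,930; credit = $19,950 − $19,930 = $20.
Heating Assistance Credit: $547,200 is at or above $460,300, so the credit is $0.
Child Tax Credit: income exceeds $75,200 by $472,000 → 472 increments × $100 = $47,200 ≥ base, so the credit is $0.
Total: $20 + $0 + $0 = $20.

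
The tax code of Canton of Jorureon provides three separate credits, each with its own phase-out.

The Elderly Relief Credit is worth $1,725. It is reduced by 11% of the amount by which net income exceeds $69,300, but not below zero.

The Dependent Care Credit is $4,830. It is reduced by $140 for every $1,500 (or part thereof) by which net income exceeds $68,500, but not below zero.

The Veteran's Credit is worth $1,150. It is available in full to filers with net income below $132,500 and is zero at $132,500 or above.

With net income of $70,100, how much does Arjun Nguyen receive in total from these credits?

$7,337

Elderly Relief Credit: 11% of the $800 excess over $69,300 is $88; credit = $1,725 − $88 = $1,637.
Dependent Care Credit: income exceeds $68,500 by $1,600, which is 2 full-or-partial $1,500 increments; reduction = 2 × $140 = $280, leaving $4,550.
Veteran's Credit: $70,100 is below the $132,500 cutoff, so the full $1,150 applies.
Total: $1,637 + $4,550 + $1,150 = $7,337.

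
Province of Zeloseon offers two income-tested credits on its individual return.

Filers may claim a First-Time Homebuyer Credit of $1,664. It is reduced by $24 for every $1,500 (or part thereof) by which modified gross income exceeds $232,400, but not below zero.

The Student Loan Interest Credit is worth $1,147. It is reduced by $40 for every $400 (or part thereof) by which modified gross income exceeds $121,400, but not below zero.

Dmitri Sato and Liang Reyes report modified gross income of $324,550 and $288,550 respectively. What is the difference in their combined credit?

$576

Dmitri ($324,550): First-Time Homebuyer Credit: income exceeds $232,400 by $92,150, which is 62 full-or-partial $1,500 increments; reduction = 62 × $24 = $1,488, leaving $176. Student Loan Interest Credit: income exceeds $121,400 by $203,150 → 508 increments × $40 = $20,320 ≥ base, so the credit is $0. total $176 + $0 = $176
Liang ($288,550): First-Time Homebuyer Credit: income exceeds $232,400 by $56,150, which is 38 full-or-partial $1,500 increments; reduction = 38 × $24 = $912, leaving $752. Student Loan Interest Credit: income exceeds $121,400 by $167,150 → 418 increments × $40 = $16,720 ≥ base, so the credit is $0. total $752 + $0 = $752
Difference: |$176 − $752| = $576.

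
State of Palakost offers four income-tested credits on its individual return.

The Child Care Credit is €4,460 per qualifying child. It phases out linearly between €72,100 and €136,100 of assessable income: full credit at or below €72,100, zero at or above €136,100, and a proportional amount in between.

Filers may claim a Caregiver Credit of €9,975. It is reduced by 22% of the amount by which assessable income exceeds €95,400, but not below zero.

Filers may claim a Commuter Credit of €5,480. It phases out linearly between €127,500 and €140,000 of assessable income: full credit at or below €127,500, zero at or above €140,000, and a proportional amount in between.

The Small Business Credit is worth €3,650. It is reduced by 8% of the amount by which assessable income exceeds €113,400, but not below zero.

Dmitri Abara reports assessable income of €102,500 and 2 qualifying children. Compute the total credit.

Child Care Credit: base = 2 × €4,460 = €8,920. €102,500 is €30,400 into a €64,000 phase-out range, leaving 33,600/64,000 of the credit: €8,920 × 33,600/64,000 = €4,683.
Caregiver Credit: 22% of the €7,100 excess over €95,400 is €1,562; credit = €9,975 − €1,562 = €8,413.
Commuter Credit: €102,500 is at or below the €127,500 threshold, so the full €5,480 applies.
Small Business Credit: €102,500 is at or below the €113,400 threshold, so the full €3,650 applies.
Total: €4,683 + €8,413 + €5,480 + €3,650 = €22,226.

€22,226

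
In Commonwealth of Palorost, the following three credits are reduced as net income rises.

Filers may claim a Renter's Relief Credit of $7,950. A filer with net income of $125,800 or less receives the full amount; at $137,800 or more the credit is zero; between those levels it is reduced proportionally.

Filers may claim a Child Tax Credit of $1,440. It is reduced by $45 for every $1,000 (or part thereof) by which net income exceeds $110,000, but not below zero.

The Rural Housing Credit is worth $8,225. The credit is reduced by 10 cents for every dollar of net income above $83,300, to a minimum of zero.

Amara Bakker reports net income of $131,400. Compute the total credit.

Renter's Relief Credit: $131,400 is $5,600 into a $12,000 phase-out range, leaving 6,400/12,000 of the credit: $7,950 × 6,400/12,000 = $4,240.
Child Tax Credit: income exceeds $110,000 by $21,400, which is 22 full-or-partial $1,000 increments; reduction = 22 × $45 = $990, leaving $450.
Rural Housing Credit: 10% of the $48,100 excess over $83,300 is $4,810; credit = $8,225 − $4,810 = $3,415.
Total: $4,240 + $450 + $3,415 = $8,105.

$8,105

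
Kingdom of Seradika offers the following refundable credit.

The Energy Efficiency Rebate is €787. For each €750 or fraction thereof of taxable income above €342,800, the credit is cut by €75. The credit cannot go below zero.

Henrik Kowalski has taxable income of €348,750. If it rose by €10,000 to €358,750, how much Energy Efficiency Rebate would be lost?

At €348,750 — income exceeds €342,800 by €5,950, which is 8 full-or-partial €750 increments; reduction = 8 × €75 = €600, leaving €187.
At €358,750 — income exceeds €342,800 by €15,950 → 22 increments × €75 = €1,650 ≥ base, so the credit is €0.
Lost: €187 − €0 = €187.

€187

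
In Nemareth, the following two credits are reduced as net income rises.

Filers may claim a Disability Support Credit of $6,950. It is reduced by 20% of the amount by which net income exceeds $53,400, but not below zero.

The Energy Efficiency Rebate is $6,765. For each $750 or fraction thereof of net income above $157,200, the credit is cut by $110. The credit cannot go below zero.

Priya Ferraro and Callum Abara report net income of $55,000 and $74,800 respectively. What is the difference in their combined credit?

Priya ($55,000): Disability Support Credit: 20% of the $1,600 excess over $53,400 is $320; credit = $6,950 − $320 = $6,630. Energy Efficiency Rebate: $55,000 is at or below the $157,200 threshold, so the full $6,765 applies. total $6,630 + $6,765 = $13,395
Callum ($74,800): Disability Support Credit: 20% of the $21,400 excess over $53,400 is $4,280; credit = $6,950 − $4,280 = $2,670. Energy Efficiency Rebate: $74,800 is at or below the $157,200 threshold, so the full $6,765 applies. total $2,670 + $6,765 = $9,435
Difference: |$13,395 − $9,435| = $3,960.

$3,960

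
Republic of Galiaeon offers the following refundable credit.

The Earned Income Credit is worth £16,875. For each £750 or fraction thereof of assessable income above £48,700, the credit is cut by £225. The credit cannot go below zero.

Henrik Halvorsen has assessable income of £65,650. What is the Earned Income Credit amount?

Earned Income Credit: income exceeds £48,700 by £16,950, which is 23 full-or-partial £750 increments; reduction = 23 × £225 = £5,175, leaving £11,700.

£11,700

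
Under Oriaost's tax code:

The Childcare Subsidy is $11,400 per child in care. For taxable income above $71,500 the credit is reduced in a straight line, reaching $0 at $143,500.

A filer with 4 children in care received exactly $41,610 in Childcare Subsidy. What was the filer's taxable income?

$77,800

Full credit = 4 × $11,400 = $45,600.
$41,610 is 41,610/45,600 of the full $45,600, so 3,990/45,600 of the $72,000 range has been used: income = $71,500 + $72,000 × 3,990/45,600 = $77,800.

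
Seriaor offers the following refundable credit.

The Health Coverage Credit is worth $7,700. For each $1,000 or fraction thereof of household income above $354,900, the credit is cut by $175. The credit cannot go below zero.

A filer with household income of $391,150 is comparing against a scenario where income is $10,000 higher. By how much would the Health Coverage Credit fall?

$1,225

At $391,150 — income exceeds $354,900 by $36,250, which is 37 full-or-partial $1,000 increments; reduction = 37 × $175 = $6,475, leaving $1,225.
At $401,150 — income exceeds $354,900 by $46,250 → 47 increments × $175 = $8,225 ≥ base, so the credit is $0.
Lost: $1,225 − $0 = $1,225.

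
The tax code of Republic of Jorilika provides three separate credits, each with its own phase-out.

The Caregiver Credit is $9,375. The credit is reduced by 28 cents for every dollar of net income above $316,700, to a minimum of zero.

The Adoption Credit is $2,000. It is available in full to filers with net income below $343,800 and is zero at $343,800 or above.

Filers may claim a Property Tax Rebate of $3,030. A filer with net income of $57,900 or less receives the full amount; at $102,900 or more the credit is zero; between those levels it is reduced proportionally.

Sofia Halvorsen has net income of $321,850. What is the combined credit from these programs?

$9,933

Caregiver Credit: 28% of the $5,150 excess over $316,700 is $1,442; credit = $9,375 − $1,442 = $7,933.
Adoption Credit: $321,850 is below the $343,800 cutoff, so the full $2,000 applies.
Property Tax Rebate: $321,850 is at or above $102,900, so the credit is $0.
Total: $7,933 + $2,000 + $0 = $9,933.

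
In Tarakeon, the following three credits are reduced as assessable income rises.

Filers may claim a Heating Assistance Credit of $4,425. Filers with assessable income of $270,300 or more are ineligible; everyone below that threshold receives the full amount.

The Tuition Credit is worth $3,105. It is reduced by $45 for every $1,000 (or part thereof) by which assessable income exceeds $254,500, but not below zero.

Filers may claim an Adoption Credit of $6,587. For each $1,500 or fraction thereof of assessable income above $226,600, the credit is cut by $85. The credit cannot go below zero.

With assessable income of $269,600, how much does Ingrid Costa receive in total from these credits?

Heating Assistance Credit: $269,600 is below the $270,300 cutoff, so the full $4,425 applies.
Tuition Credit: income exceeds $254,500 by $15,100, which is 16 full-or-partial $1,000 increments; reduction = 16 × $45 = $720, leaving $2,385.
Adoption Credit: income exceeds $226,600 by $43,000, which is 29 full-or-partial $1,500 increments; reduction = 29 × $85 = $2,465, leaving $4,122.
Total: $4,425 + $2,385 + $4,122 = $10,932.

$10,932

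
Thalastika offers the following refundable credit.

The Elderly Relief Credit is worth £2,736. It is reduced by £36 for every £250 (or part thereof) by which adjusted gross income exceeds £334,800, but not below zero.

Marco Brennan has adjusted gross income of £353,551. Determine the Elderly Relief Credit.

Elderly Relief Credit: income exceeds £334,800 by £18,751 → 76 increments × £36 = £2,736 ≥ base, so the credit is £0.

£0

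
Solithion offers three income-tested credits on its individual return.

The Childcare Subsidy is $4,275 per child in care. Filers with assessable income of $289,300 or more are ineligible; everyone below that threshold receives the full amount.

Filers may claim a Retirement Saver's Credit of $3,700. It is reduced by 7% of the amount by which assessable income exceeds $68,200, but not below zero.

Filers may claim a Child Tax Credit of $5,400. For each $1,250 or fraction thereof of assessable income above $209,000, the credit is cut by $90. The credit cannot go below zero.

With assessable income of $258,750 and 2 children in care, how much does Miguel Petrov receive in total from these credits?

$10,350

Childcare Subsidy: base = 2 × $4,275 = $8,550. $258,750 is below the $289,300 cutoff, so the full $8,550 applies.
Retirement Saver's Credit: 7% of the $190,550 excess over $68,200 is $13,338.50 ≥ base, so the credit is $0.
Child Tax Credit: income exceeds $209,000 by $49,750, which is 40 full-or-partial $1,250 increments; reduction = 40 × $90 = $3,600, leaving $1,800.
Total: $8,550 + $0 + $1,800 = $10,350.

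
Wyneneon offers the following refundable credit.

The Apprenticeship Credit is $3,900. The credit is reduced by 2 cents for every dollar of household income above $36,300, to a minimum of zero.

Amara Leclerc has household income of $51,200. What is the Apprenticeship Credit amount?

$3,602

Apprenticeship Credit: 2% of the $14,900 excess over $36,300 is $298; credit = $3,900 − $298 = $3,602.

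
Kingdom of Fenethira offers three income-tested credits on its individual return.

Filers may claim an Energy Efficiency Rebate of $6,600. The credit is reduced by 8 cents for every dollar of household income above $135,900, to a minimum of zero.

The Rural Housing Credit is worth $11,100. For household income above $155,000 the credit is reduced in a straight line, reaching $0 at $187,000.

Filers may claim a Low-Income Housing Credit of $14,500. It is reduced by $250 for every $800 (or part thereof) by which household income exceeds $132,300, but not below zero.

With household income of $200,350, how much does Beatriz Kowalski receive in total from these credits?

$1,444

Energy Efficiency Rebate: 8% of the $64,450 excess over $135,900 is $5,156; credit = $6,600 − $5,156 = $1,444.
Rural Housing Credit: $200,350 is at or above $187,000, so the credit is $0.
Low-Income Housing Credit: income exceeds $132,300 by $68,050 → 86 increments × $250 = $21,500 ≥ base, so the credit is $0.
Total: $1,444 + $0 + $0 = $1,444.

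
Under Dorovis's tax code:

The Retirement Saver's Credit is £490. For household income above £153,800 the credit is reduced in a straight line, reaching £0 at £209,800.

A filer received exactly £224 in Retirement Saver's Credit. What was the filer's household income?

£184,200

£224 is 224/490 of the full £490, so 266/490 of the £56,000 range has been used: income = £153,800 + £56,000 × 266/490 = £184,200.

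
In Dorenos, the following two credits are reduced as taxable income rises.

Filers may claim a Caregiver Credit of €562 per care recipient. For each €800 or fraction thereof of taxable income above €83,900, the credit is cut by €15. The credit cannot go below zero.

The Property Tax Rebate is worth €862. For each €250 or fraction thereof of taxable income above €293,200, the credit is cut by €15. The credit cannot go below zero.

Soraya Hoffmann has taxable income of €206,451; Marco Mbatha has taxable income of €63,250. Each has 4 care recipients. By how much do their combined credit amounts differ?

Soraya (€206,451): Caregiver Credit: base = 4 × €562 = €2,248. income exceeds €83,900 by €122,551 → 154 increments × €15 = €2,310 ≥ base, so the credit is €0. Property Tax Rebate: €206,451 is at or below the €293,200 threshold, so the full €862 applies. total €0 + €862 = €862
Marco (€63,250): Caregiver Credit: base = 4 × €562 = €2,248. €63,250 is at or below the €83,900 threshold, so the full €2,248 applies. Property Tax Rebate: €63,250 is at or below the €293,200 threshold, so the full €862 applies. total €2,248 + €862 = €3,110
Difference: |€862 − €3,110| = €2,248.

€2,248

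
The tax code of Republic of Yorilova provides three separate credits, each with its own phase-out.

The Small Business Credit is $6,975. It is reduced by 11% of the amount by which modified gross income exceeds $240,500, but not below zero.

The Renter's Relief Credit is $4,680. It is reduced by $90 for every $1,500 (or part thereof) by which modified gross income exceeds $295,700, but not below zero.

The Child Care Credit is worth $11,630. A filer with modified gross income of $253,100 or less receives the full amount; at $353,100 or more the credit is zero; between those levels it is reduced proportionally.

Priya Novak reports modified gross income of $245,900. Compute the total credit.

Small Business Credit: 11% of the $5,400 excess over $240,500 is $594; credit = $6,975 − $594 = $6,381.
Renter's Relief Credit: $245,900 is at or below the $295,700 threshold, so the full $4,680 applies.
Child Care Credit: $245,900 is at or below the $253,100 threshold, so the full $11,630 applies.
Total: $6,381 + $4,680 + $11,630 = $22,691.

$22,691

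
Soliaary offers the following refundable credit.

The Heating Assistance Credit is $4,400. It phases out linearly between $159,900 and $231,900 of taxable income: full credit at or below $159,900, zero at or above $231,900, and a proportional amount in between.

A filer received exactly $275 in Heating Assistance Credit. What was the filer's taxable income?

$275 is 275/4,400 of the full $4,400, so 4,125/4,400 of the $72,000 range has been used: income = $159,900 + $72,000 × 4,125/4,400 = $227,400.

$227,400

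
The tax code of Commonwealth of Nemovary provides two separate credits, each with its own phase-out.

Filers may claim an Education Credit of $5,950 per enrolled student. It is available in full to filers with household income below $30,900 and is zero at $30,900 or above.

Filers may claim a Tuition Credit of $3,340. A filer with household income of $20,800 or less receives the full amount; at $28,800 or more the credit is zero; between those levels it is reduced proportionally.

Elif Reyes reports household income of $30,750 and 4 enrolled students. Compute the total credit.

Education Credit: base = 4 × $5,950 = $23,800. $30,750 is below the $30,900 cutoff, so the full $23,800 applies.
Tuition Credit: $30,750 is at or above $28,800, so the credit is $0.
Total: $23,800 + $0 = $23,800.

$23,800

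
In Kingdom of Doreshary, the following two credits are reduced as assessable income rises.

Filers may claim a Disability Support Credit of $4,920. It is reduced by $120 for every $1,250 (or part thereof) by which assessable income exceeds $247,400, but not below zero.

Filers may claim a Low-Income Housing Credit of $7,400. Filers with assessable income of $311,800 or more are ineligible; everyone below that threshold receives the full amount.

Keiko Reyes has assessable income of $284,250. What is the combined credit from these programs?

Disability Support Credit: income exceeds $247,400 by $36,850, which is 30 full-or-partial $1,250 increments; reduction = 30 × $120 = $3,600, leaving $1,320.
Low-Income Housing Credit: $284,250 is below the $311,800 cutoff, so the full $7,400 applies.
Total: $1,320 + $7,400 = $8,720.

$8,720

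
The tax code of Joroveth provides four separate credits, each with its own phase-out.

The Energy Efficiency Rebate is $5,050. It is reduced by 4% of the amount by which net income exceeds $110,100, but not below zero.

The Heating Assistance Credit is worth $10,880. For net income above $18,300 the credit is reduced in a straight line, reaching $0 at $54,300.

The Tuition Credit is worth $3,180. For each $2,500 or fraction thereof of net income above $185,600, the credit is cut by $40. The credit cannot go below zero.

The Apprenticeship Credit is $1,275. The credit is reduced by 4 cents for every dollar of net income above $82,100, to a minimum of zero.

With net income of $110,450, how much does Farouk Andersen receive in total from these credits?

$8,357

Energy Efficiency Rebate: 4% of the $350 excess over $110,100 is $14; credit = $5,050 − $14 = $5,036.
Heating Assistance Credit: $110,450 is at or above $54,300, so the credit is $0.
Tuition Credit: $110,450 is at or below the $185,600 threshold, so the full $3,180 applies.
Apprenticeship Credit: 4% of the $28,350 excess over $82,100 is $1,134; credit = $1,275 − $1,134 = $141.
Total: $5,036 + $0 + $3,180 + $141 = $8,357.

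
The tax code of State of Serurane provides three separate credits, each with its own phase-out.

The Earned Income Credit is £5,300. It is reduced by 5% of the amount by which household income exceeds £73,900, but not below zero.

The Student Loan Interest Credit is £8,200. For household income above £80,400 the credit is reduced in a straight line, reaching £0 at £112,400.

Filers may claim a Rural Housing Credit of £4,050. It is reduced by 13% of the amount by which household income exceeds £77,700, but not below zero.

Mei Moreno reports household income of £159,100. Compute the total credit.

£1,040

Earned Income Credit: 5% of the £85,200 excess over £73,900 is £4,260; credit = £5,300 − £4,260 = £1,040.
Student Loan Interest Credit: £159,100 is at or above £112,400, so the credit is £0.
Rural Housing Credit: 13% of the £81,400 excess over £77,700 is £10,582 ≥ base, so the credit is £0.
Total: £1,040 + £0 + £0 = £1,040.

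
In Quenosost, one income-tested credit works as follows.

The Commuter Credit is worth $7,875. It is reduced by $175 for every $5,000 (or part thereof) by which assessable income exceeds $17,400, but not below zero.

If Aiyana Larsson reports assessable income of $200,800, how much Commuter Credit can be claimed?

Commuter Credit: income exceeds $17,400 by $183,400, which is 37 full-or-partial $5,000 increments; reduction = 37 × $175 = $6,475, leaving $1,400.

$1,400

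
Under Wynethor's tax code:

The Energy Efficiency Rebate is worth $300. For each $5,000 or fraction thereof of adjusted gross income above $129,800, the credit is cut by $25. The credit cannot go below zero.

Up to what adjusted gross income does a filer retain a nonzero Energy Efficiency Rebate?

After 11 increments the reduction is 11 × $25 = $275, leaving $25; one more increment wipes it out. Increment 11 ends at excess 11 × $5,000 = $55,000, so the highest qualifying income is $129,800 + $55,000 = $184,800.

$184,800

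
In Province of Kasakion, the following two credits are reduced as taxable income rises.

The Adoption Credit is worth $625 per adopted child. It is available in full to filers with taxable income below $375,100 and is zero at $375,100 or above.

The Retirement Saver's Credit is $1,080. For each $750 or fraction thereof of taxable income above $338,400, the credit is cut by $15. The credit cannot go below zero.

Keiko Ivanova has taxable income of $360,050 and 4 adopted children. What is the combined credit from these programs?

$3,145

Adoption Credit: base = 4 × $625 = $2,500. $360,050 is below the $375,100 cutoff, so the full $2,500 applies.
Retirement Saver's Credit: income exceeds $338,400 by $21,650, which is 29 full-or-partial $750 increments; reduction = 29 × $15 = $435, leaving $645.
Total: $2,500 + $645 = $3,145.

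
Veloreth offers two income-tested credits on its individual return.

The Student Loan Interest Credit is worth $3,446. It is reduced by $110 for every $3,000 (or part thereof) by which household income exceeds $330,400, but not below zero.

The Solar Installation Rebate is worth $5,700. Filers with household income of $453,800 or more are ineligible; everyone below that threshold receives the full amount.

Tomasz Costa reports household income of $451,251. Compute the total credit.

$5,700

Student Loan Interest Credit: income exceeds $330,400 by $120,851 → 41 increments × $110 = $4,510 ≥ base, so the credit is $0.
Solar Installation Rebate: $451,251 is below the $453,800 cutoff, so the full $5,700 applies.
Total: $0 + $5,700 = $5,700.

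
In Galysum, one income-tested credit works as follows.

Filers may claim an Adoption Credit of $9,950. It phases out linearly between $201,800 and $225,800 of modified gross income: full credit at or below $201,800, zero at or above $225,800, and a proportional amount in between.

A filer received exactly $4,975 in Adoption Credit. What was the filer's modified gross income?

$4,975 is 4,975/9,950 of the full $9,950, so 4,975/9,950 of the $24,000 range has been used: income = $201,800 + $24,000 × 4,975/9,950 = $213,800.

$213,800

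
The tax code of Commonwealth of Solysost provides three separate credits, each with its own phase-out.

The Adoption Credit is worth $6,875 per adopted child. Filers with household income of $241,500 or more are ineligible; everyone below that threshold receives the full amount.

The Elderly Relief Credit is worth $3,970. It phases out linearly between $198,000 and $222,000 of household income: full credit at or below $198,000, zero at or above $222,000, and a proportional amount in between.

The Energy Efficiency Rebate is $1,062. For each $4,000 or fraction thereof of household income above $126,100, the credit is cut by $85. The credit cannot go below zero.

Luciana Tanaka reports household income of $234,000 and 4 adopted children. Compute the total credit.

$27,500

Adoption Credit: base = 4 × $6,875 = $27,500. $234,000 is below the $241,500 cutoff, so the full $27,500 applies.
Elderly Relief Credit: $234,000 is at or above $222,000, so the credit is $0.
Energy Efficiency Rebate: income exceeds $126,100 by $107,900 → 27 increments × $85 = $2,295 ≥ base, so the credit is $0.
Total: $27,500 + $0 + $0 = $27,500.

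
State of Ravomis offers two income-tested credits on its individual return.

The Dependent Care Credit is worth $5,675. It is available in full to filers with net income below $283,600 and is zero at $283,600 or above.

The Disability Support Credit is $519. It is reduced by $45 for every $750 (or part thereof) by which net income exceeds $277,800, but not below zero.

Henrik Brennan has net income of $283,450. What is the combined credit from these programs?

Dependent Care Credit: $283,450 is below the $283,600 cutoff, so the full $5,675 applies.
Disability Support Credit: income exceeds $277,800 by $5,650, which is 8 full-or-partial $750 increments; reduction = 8 × $45 = $360, leaving $159.
Total: $5,675 + $159 = $5,834.

$5,834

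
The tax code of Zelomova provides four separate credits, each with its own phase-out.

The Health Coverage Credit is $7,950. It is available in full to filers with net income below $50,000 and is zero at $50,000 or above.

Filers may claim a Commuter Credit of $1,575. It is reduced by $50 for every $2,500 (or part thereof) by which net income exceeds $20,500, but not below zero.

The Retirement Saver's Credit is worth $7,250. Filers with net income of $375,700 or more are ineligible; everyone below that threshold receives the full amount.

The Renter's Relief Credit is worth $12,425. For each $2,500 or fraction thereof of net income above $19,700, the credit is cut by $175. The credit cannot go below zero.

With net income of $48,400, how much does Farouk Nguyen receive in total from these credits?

Health Coverage Credit: $48,400 is below the $50,000 cutoff, so the full $7,950 applies.
Commuter Credit: income exceeds $20,500 by $27,900, which is 12 full-or-partial $2,500 increments; reduction = 12 × $50 = $600, leaving $975.
Retirement Saver's Credit: $48,400 is below the $375,700 cutoff, so the full $7,250 applies.
Renter's Relief Credit: income exceeds $19,700 by $28,700, which is 12 full-or-partial $2,500 increments; reduction = 12 × $175 = $2,100, leaving $10,325.
Total: $7,950 + $975 + $7,250 + $10,325 = $26,500.

$26,500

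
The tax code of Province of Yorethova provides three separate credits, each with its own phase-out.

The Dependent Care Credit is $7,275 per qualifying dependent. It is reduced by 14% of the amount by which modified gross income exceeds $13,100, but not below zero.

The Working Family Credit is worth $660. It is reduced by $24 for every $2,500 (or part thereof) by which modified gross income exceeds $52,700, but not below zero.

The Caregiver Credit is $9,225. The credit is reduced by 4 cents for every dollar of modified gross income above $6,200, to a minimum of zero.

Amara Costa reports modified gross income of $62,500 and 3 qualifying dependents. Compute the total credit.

Dependent Care Credit: base = 3 × $7,275 = $21,825. 14% of the $49,400 excess over $13,100 is $6,916; credit = $21,825 − $6,916 = $14,909.
Working Family Credit: income exceeds $52,700 by $9,800, which is 4 full-or-partial $2,500 increments; reduction = 4 × $24 = $96, leaving $564.
Caregiver Credit: 4% of the $56,300 excess over $6,200 is $2,252; credit = $9,225 − $2,252 = $6,973.
Total: $14,909 + $564 + $6,973 = $22,446.

$22,446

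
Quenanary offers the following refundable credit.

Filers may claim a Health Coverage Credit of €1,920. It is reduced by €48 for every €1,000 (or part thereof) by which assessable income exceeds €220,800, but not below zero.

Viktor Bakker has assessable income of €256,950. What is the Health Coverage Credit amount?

€144

Health Coverage Credit: income exceeds €220,800 by €36,150, which is 37 full-or-partial €1,000 increments; reduction = 37 × €48 = €1,776, leaving €144.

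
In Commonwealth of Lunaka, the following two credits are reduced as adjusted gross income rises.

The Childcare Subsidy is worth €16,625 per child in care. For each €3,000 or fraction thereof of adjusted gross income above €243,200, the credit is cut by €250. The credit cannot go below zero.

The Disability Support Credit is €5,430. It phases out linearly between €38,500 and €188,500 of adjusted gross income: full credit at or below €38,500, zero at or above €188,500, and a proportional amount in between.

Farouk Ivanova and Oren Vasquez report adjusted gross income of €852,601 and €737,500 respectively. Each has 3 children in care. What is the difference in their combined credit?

€8,625

Farouk (€852,601): Childcare Subsidy: base = 3 × €16,625 = €49,875. income exceeds €243,200 by €609,401 → 204 increments × €250 = €51,000 ≥ base, so the credit is €0. Disability Support Credit: €852,601 is at or above €188,500, so the credit is €0. total €0 + €0 = €0
Oren (€737,500): Childcare Subsidy: base = 3 × €16,625 = €49,875. income exceeds €243,200 by €494,300, which is 165 full-or-partial €3,000 increments; reduction = 165 × €250 = €41,250, leaving €8,625. Disability Support Credit: €737,500 is at or above €188,500, so the credit is €0. total €8,625 + €0 = €8,625
Difference: |€0 − €8,625| = €8,625.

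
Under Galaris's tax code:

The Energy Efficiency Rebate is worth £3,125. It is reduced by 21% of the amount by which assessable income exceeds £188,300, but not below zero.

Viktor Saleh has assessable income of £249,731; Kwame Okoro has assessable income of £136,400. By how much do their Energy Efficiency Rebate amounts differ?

Viktor (£249,731): Energy Efficiency Rebate: 21% of the £61,431 excess over £188,300 is £12,900.51 ≥ base, so the credit is £0.
Kwame (£136,400): Energy Efficiency Rebate: £136,400 is at or below the £188,300 threshold, so the full £3,125 applies.
Difference: |£0 − £3,125| = £3,125.

£3,125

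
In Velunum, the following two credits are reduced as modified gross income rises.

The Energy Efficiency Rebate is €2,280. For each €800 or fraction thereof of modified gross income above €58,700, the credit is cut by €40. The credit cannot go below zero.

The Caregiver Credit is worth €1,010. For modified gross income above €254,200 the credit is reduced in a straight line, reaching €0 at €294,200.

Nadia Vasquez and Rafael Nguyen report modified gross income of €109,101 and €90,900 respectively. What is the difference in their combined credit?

€640

Nadia (€109,101): Energy Efficiency Rebate: income exceeds €58,700 by €50,401 → 64 increments × €40 = €2,560 ≥ base, so the credit is €0. Caregiver Credit: €109,101 is at or below the €254,200 threshold, so the full €1,010 applies. total €0 + €1,010 = €1,010
Rafael (€90,900): Energy Efficiency Rebate: income exceeds €58,700 by €32,200, which is 41 full-or-partial €800 increments; reduction = 41 × €40 = €1,640, leaving €640. Caregiver Credit: €90,900 is at or below the €254,200 threshold, so the full €1,010 applies. total €640 + €1,010 = €1,650
Difference: |€1,010 − €1,650| = €640.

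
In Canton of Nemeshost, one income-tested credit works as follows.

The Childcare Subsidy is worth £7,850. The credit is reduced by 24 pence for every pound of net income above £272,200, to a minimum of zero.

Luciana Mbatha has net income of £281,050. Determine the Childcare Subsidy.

£5,726

Childcare Subsidy: 24% of the £8,850 excess over £272,200 is £2,124; credit = £7,850 − £2,124 = £5,726.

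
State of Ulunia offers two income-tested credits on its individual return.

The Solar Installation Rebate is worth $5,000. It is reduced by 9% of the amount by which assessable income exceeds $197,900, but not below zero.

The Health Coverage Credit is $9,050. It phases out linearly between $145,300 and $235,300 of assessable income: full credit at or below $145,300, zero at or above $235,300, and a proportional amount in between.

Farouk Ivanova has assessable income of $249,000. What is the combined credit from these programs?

$401

Solar Installation Rebate: 9% of the $51,100 excess over $197,900 is $4,599; credit = $5,000 − $4,599 = $401.
Health Coverage Credit: $249,000 is at or above $235,300, so the credit is $0.
Total: $401 + $0 = $401.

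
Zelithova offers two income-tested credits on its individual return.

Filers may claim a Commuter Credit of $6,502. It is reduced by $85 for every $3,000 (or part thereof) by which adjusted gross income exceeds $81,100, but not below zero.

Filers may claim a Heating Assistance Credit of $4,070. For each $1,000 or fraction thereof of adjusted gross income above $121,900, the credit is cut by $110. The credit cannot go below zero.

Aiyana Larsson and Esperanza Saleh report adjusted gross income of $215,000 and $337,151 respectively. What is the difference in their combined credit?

Aiyana ($215,000): Commuter Credit: income exceeds $81,100 by $133,900, which is 45 full-or-partial $3,000 increments; reduction = 45 × $85 = $3,825, leaving $2,677. Heating Assistance Credit: income exceeds $121,900 by $93,100 → 94 increments × $110 = $10,340 ≥ base, so the credit is $0. total $2,677 + $0 = $2,677
Esperanza ($337,151): Commuter Credit: income exceeds $81,100 by $256,051 → 86 increments × $85 = $7,310 ≥ base, so the credit is $0. Heating Assistance Credit: income exceeds $121,900 by $215,251 → 216 increments × $110 = $23,760 ≥ base, so the credit is $0. total $0 + $0 = $0
Difference: |$2,677 − $0| = $2,677.

$2,677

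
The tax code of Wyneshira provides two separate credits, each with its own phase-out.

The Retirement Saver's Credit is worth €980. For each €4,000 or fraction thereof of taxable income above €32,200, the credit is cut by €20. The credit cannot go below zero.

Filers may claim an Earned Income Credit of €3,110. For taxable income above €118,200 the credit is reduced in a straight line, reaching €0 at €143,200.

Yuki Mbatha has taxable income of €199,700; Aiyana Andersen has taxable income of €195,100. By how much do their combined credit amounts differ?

€20

Yuki (€199,700): Retirement Saver's Credit: income exceeds €32,200 by €167,500, which is 42 full-or-partial €4,000 increments; reduction = 42 × €20 = €840, leaving €140. Earned Income Credit: €199,700 is at or above €143,200, so the credit is €0. total €140 + €0 = €140
Aiyana (€195,100): Retirement Saver's Credit: income exceeds €32,200 by €162,900, which is 41 full-or-partial €4,000 increments; reduction = 41 × €20 = €820, leaving €160. Earned Income Credit: €195,100 is at or above €143,200, so the credit is €0. total €160 + €0 = €160
Difference: |€140 − €160| = €20.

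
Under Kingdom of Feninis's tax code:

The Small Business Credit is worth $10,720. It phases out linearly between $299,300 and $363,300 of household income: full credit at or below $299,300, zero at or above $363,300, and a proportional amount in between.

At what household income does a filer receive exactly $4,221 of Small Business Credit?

$4,221 is 4,221/10,720 of the full $10,720, so 6,499/10,720 of the $64,000 range has been used: income = $299,300 + $64,000 × 6,499/10,720 = $338,100.

$338,100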